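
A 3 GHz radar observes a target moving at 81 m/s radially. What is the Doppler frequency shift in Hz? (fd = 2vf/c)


fd = 2 * 81 * 3000000000.0 / 3e8 = 1620.0 Hz

1620.0 Hz


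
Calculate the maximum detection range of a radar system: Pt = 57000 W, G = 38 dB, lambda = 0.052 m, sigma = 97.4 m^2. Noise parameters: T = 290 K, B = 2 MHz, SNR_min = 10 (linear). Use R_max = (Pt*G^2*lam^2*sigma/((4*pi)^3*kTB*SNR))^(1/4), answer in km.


G_lin = 10^(38/10) = 6309.573445
R^4 = 57000 * 6309.573445^2 * 0.052^2 * 97.4 / ((4*pi)^3 * 1.38e-23 * 290 * 2000000.0 * 10)
R^4 = 3.76274e21 m^4
R_max = (3.76274e21)^(1/4) = 247671.5 m = 247.7 km

247.7 km


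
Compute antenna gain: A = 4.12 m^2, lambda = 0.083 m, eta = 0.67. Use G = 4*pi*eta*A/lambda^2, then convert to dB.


G_linear = 4*pi*0.67*4.12/0.083^2 = 5035.3
G_dB = 10*log10(5035.3) = 37.0 dB

37.0 dB


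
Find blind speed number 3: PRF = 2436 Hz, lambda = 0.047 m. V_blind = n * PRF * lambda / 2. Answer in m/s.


V_blind = 3 * 2436 * 0.047 / 2 = 171.7 m/s

171.7 m/s


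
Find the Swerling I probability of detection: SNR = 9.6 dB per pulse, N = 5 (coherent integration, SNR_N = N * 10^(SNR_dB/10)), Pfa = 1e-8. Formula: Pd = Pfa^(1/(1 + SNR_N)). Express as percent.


SNR_lin = 10^(9.6/10) = 9.12011
SNR_N = 5 * 9.12011 = 45.60055
1/(1 + SNR_N) = 1/46.60055 = 0.021459
Pd = (1e-8)^0.021459 = 0.67349
Pd = 67.3%

67.3%


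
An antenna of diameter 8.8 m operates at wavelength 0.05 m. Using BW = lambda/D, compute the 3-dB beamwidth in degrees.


BW_rad = 0.05 / 8.8 = 0.005682
BW_deg = 0.33 degrees

0.33 degrees


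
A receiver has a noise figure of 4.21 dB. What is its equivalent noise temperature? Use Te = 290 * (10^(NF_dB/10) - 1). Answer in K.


NF_lin = 10^(4.21/10) = 2.636331
Te = 290 * (2.636331 - 1) = 474.5 K

474.5 K


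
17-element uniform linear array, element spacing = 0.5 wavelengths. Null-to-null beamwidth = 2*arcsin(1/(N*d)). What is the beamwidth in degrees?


1/(N*d) = 1/(17*0.5) = 0.117647
BW = 2*arcsin(0.117647) = 13.5 degrees

13.5 degrees


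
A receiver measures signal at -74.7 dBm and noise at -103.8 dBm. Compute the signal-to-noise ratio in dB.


SNR = -74.7 - (-103.8) = 29.1 dB

29.1 dB


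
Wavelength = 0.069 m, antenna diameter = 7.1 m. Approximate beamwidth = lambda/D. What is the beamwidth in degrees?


BW_rad = 0.069 / 7.1 = 0.009718
BW_deg = 0.56 degrees

0.56 degrees


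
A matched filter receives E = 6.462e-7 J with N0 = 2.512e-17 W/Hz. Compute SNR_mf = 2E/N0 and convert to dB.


SNR_lin = 2 * 6.462e-7 / 2.512e-17 = 5.145e10
SNR_dB = 10*log10(5.145e10) = 107.1 dB

107.1 dB


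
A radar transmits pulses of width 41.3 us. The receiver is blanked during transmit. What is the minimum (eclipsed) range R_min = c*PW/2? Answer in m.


R_min = 3e8 * 41.3e-6 / 2 = 6195.0 m

6195.0 m


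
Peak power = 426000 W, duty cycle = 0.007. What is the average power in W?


P_avg = 426000 * 0.007 = 2982.0 W

2982.0 W


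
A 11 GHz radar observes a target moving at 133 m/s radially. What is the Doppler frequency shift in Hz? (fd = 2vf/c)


fd = 2 * 133 * 11000000000.0 / 3e8 = 9753.3 Hz

9753.3 Hz


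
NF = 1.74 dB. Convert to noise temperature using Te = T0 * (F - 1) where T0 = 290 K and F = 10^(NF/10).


NF_lin = 10^(1.74/10) = 1.492794
Te = 290 * (1.492794 - 1) = 142.9 K

142.9 K


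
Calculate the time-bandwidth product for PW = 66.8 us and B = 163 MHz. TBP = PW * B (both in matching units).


TBP = 66.8 * 163 = 10888.4

10888.4


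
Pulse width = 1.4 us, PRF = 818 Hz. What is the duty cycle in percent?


DC = 1.4e-6 * 818 * 100 = 0.11%

0.11%


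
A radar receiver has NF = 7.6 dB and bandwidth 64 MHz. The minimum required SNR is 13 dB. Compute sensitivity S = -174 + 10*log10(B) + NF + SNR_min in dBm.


10*log10(64000000.0) = 78.06
S = -174 + 78.06 + 7.6 + 13 = -75.3 dBm

-75.3 dBm


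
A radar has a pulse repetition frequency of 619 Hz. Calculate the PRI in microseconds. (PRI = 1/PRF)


PRI = 1/619 = 0.0016155089 s = 1615.5 us

1615.5 us


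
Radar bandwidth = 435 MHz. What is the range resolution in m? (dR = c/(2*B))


dR = 3e8 / (2 * 435000000.0) = 0.34 m

0.34 m


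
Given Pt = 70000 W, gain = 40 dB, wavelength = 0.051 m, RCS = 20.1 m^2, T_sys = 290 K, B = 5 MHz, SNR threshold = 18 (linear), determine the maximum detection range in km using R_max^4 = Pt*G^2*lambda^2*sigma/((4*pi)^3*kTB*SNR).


G_lin = 10^(40/10) = 10000.0
R^4 = 70000 * 10000.0^2 * 0.051^2 * 20.1 / ((4*pi)^3 * 1.38e-23 * 290 * 5000000.0 * 18)
R^4 = 5.12018e20 m^4
R_max = (5.12018e20)^(1/4) = 150425.4 m = 150.4 km

150.4 km


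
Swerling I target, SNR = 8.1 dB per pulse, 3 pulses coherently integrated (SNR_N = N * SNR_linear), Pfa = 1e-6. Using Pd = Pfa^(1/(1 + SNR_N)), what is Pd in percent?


SNR_lin = 10^(8.1/10) = 6.45654
SNR_N = 3 * 6.45654 = 19.36962
1/(1 + SNR_N) = 1/20.36962 = 0.0490927
Pd = (1e-6)^0.0490927 = 0.50751
Pd = 50.8%

50.8%


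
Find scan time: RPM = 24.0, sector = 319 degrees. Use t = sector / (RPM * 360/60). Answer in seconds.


t = 319 / (24.0 * 360) * 60 = 2.22 s

2.22 s


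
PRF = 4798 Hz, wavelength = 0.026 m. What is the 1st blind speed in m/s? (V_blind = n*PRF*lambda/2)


V_blind = 1 * 4798 * 0.026 / 2 = 62.4 m/s

62.4 m/s


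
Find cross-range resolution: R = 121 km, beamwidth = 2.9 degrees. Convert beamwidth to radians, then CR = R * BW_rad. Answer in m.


BW_rad = 0.050614548
CR = 121000 * 0.050614548 = 6124.4 m

6124.4 m


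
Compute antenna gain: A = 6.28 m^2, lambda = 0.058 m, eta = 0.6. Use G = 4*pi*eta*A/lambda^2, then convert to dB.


G_linear = 4*pi*0.6*6.28/0.058^2 = 14075.53
G_dB = 10*log10(14075.53) = 41.5 dB

41.5 dB


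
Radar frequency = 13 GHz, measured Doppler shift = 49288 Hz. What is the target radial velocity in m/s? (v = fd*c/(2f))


v = 49288 * 3e8 / (2 * 13000000000.0) = 568.7 m/s

568.7 m/s


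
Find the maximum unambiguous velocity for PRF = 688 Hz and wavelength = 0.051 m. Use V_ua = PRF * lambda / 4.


V_ua = 688 * 0.051 / 4 = 8.8 m/s

8.8 m/s


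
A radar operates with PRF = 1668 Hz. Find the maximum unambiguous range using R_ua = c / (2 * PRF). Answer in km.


R_ua = 3e8 / (2 * 1668) = 89928.1 m = 89.9 km

89.9 km


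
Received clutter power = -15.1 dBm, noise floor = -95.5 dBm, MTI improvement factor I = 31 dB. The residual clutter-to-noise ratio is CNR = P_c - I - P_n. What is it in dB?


CNR = -15.1 - 31 - (-95.5) = 49.4 dB

49.4 dB


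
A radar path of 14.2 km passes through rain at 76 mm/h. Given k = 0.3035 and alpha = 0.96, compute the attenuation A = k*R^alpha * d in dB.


gamma = 0.3035 * 76^0.96 = 19.397231 dB/km
A = 19.397231 * 14.2 = 275.44 dB

275.44 dB


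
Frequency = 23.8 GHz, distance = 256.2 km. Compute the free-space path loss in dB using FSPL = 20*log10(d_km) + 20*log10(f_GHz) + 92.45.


20*log10(256.2) = 48.17
20*log10(23.8) = 27.53
FSPL = 168.2 dB

168.2 dB


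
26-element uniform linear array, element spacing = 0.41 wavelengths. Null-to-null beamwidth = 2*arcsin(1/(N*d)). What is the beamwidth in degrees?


1/(N*d) = 1/(26*0.41) = 0.093809
BW = 2*arcsin(0.093809) = 10.8 degrees

10.8 degrees


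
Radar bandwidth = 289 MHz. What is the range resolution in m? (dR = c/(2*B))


dR = 3e8 / (2 * 289000000.0) = 0.52 m

0.52 m


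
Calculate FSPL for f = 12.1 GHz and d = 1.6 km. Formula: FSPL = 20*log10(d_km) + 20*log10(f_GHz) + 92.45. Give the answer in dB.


20*log10(1.6) = 4.08
20*log10(12.1) = 21.66
FSPL = 118.2 dB

118.2 dB


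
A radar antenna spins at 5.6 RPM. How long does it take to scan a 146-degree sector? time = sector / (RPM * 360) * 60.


t = 146 / (5.6 * 360) * 60 = 4.35 s

4.35 s


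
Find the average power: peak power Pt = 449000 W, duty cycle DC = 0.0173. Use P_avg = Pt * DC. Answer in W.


P_avg = 449000 * 0.0173 = 7767.7 W

7767.7 W


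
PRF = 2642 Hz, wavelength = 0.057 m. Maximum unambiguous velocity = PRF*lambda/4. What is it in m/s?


V_ua = 2642 * 0.057 / 4 = 37.6 m/s

37.6 m/s


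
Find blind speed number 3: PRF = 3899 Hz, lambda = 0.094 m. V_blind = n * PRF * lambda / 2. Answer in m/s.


V_blind = 3 * 3899 * 0.094 / 2 = 549.8 m/s

549.8 m/s


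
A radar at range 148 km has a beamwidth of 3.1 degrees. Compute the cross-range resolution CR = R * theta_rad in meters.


BW_rad = 0.054105207
CR = 148000 * 0.054105207 = 8007.6 m

8007.6 m


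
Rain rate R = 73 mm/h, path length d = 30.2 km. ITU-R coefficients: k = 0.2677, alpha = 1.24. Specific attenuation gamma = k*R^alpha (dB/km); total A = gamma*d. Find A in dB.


gamma = 0.2677 * 73^1.24 = 54.722851 dB/km
A = 54.722851 * 30.2 = 1652.63 dB

1652.63 dB


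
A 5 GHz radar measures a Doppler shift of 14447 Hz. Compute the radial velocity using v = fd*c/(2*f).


v = 14447 * 3e8 / (2 * 5000000000.0) = 433.4 m/s

433.4 m/s


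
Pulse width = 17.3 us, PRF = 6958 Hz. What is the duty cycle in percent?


DC = 17.3e-6 * 6958 * 100 = 12.04%

12.04%


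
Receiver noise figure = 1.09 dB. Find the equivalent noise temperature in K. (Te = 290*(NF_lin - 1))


NF_lin = 10^(1.09/10) = 1.285287
Te = 290 * (1.285287 - 1) = 82.7 K

82.7 K


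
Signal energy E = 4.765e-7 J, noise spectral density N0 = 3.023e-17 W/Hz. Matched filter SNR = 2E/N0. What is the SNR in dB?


SNR_lin = 2 * 4.765e-7 / 3.023e-17 = 3.152e10
SNR_dB = 10*log10(3.152e10) = 105.0 dB

105.0 dB


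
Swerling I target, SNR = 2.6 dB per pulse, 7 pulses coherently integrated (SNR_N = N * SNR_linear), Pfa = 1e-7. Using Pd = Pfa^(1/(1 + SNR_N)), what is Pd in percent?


SNR_lin = 10^(2.6/10) = 1.8197
SNR_N = 7 * 1.8197 = 12.7379
1/(1 + SNR_N) = 1/13.7379 = 0.0727913
Pd = (1e-7)^0.0727913 = 0.30936
Pd = 30.9%

30.9%


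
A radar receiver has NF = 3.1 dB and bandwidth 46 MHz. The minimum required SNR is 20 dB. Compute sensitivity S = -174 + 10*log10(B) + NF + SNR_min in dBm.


10*log10(46000000.0) = 76.63
S = -174 + 76.63 + 3.1 + 20 = -74.3 dBm

-74.3 dBm


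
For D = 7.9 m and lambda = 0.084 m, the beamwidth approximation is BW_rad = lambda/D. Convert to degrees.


BW_rad = 0.084 / 7.9 = 0.010633
BW_deg = 0.61 degrees

0.61 degrees


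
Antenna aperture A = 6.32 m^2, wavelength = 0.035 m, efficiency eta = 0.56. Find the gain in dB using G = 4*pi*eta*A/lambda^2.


G_linear = 4*pi*0.56*6.32/0.035^2 = 36306.04
G_dB = 10*log10(36306.04) = 45.6 dB

45.6 dB


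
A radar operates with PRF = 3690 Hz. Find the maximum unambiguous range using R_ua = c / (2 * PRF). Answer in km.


R_ua = 3e8 / (2 * 3690) = 40650.4 m = 40.7 km

40.7 km


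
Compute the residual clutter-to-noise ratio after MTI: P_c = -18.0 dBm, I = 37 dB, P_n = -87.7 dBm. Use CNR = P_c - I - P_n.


CNR = -18.0 - 37 - (-87.7) = 32.7 dB

32.7 dB


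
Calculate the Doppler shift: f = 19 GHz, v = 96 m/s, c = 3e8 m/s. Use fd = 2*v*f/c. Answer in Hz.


fd = 2 * 96 * 19000000000.0 / 3e8 = 12160.0 Hz

12160.0 Hz


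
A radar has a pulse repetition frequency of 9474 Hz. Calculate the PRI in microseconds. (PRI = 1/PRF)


PRI = 1/9474 = 0.000105552 s = 105.6 us

105.6 us


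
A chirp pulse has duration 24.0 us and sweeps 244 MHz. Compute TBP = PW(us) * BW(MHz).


TBP = 24.0 * 244 = 5856.0

5856.0


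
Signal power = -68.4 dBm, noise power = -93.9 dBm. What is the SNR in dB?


SNR = -68.4 - (-93.9) = 25.5 dB

25.5 dB


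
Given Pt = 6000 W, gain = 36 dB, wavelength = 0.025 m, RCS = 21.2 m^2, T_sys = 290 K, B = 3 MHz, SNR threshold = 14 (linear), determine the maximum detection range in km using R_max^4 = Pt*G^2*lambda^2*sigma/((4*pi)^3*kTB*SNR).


G_lin = 10^(36/10) = 3981.071706
R^4 = 6000 * 3981.071706^2 * 0.025^2 * 21.2 / ((4*pi)^3 * 1.38e-23 * 290 * 3000000.0 * 14)
R^4 = 3.77756e18 m^4
R_max = (3.77756e18)^(1/4) = 44086.2 m = 44.1 km

44.1 km


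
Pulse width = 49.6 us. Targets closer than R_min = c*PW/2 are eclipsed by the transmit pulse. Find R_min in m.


R_min = 3e8 * 49.6e-6 / 2 = 7440.0 m

7440.0 m


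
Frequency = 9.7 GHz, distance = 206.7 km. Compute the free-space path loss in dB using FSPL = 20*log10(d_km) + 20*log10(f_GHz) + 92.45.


20*log10(206.7) = 46.31
20*log10(9.7) = 19.74
FSPL = 158.5 dB

158.5 dB


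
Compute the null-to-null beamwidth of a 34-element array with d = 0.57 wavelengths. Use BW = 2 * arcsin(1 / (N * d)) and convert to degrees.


1/(N*d) = 1/(34*0.57) = 0.0516
BW = 2*arcsin(0.0516) = 5.9 degrees

5.9 degrees


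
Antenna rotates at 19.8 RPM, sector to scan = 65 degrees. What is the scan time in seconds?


t = 65 / (19.8 * 360) * 60 = 0.55 s

0.55 s


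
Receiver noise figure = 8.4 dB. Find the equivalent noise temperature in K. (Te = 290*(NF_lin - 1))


NF_lin = 10^(8.4/10) = 6.91831
Te = 290 * (6.91831 - 1) = 1716.3 K

1716.3 K


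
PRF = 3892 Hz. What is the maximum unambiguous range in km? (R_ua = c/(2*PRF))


R_ua = 3e8 / (2 * 3892) = 38540.6 m = 38.5 km

38.5 km


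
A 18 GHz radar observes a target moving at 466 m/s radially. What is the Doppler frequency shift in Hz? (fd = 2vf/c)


fd = 2 * 466 * 18000000000.0 / 3e8 = 55920.0 Hz

55920.0 Hz


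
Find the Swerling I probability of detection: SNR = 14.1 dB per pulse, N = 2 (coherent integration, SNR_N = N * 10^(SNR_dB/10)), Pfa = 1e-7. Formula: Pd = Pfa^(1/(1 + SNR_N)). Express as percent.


SNR_lin = 10^(14.1/10) = 25.70396
SNR_N = 2 * 25.70396 = 51.40792
1/(1 + SNR_N) = 1/52.40792 = 0.0190811
Pd = (1e-7)^0.0190811 = 0.73525
Pd = 73.5%

73.5%


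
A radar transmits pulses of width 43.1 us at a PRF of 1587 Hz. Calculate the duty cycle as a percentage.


DC = 43.1e-6 * 1587 * 100 = 6.84%

6.84%


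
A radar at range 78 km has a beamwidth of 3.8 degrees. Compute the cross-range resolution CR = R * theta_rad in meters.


BW_rad = 0.066322512
CR = 78000 * 0.066322512 = 5173.2 m

5173.2 m


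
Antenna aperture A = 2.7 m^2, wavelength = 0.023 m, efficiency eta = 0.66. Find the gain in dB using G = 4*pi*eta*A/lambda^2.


G_linear = 4*pi*0.66*2.7/0.023^2 = 42331.33
G_dB = 10*log10(42331.33) = 46.3 dB

46.3 dB


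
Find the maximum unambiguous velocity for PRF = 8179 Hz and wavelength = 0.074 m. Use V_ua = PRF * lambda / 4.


V_ua = 8179 * 0.074 / 4 = 151.3 m/s

151.3 m/s


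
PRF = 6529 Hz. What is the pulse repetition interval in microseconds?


PRI = 1/6529 = 0.0001531628 s = 153.2 us

153.2 us


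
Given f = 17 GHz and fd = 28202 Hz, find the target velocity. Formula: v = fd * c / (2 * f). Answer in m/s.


v = 28202 * 3e8 / (2 * 17000000000.0) = 248.8 m/s

248.8 m/s


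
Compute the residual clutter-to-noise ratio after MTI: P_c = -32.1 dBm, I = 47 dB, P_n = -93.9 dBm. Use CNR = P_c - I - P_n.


CNR = -32.1 - 47 - (-93.9) = 14.8 dB

14.8 dB


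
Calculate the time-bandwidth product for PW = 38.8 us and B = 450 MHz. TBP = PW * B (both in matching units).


TBP = 38.8 * 450 = 17460.0

17460.0


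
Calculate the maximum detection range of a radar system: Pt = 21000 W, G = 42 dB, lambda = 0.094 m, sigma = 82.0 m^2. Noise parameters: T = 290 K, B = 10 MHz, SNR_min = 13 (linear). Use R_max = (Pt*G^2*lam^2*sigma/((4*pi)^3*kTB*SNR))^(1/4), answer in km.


G_lin = 10^(42/10) = 15848.931925
R^4 = 21000 * 15848.931925^2 * 0.094^2 * 82.0 / ((4*pi)^3 * 1.38e-23 * 290 * 10000000.0 * 13)
R^4 = 3.70202e21 m^4
R_max = (3.70202e21)^(1/4) = 246666.2 m = 246.7 km

246.7 km


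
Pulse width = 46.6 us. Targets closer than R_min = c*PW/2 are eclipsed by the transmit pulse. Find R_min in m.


R_min = 3e8 * 46.6e-6 / 2 = 6990.0 m

6990.0 m


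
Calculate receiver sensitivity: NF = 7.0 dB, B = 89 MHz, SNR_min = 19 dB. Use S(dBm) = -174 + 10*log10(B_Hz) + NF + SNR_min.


10*log10(89000000.0) = 79.49
S = -174 + 79.49 + 7.0 + 19 = -68.5 dBm

-68.5 dBm


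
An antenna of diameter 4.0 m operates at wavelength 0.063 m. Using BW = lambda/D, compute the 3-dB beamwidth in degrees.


BW_rad = 0.063 / 4.0 = 0.01575
BW_deg = 0.9 degrees

0.9 degrees


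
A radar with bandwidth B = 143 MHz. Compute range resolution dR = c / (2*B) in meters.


dR = 3e8 / (2 * 143000000.0) = 1.05 m

1.05 m


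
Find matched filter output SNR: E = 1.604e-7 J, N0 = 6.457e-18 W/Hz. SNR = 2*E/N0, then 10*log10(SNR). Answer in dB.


SNR_lin = 2 * 1.604e-7 / 6.457e-18 = 4.968e10
SNR_dB = 10*log10(4.968e10) = 107.0 dB

107.0 dB


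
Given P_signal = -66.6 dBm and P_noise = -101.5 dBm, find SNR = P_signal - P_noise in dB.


SNR = -66.6 - (-101.5) = 34.9 dB

34.9 dB


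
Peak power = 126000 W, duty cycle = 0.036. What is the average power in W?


P_avg = 126000 * 0.036 = 4536.0 W

4536.0 W


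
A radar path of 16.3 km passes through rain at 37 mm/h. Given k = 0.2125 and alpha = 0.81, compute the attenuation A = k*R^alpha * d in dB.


gamma = 0.2125 * 37^0.81 = 3.959153 dB/km
A = 3.959153 * 16.3 = 64.53 dB

64.53 dB


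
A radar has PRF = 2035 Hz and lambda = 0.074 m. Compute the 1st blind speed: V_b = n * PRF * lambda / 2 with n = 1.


V_blind = 1 * 2035 * 0.074 / 2 = 75.3 m/s

75.3 m/s


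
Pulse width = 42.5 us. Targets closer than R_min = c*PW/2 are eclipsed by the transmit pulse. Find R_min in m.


R_min = 3e8 * 42.5e-6 / 2 = 6375.0 m

6375.0 m


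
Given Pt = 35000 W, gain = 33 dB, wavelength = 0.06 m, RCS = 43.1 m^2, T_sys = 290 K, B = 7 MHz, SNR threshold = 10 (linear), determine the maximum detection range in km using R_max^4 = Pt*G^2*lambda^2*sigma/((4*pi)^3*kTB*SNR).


G_lin = 10^(33/10) = 1995.262315
R^4 = 35000 * 1995.262315^2 * 0.06^2 * 43.1 / ((4*pi)^3 * 1.38e-23 * 290 * 7000000.0 * 10)
R^4 = 3.88905e19 m^4
R_max = (3.88905e19)^(1/4) = 78969.8 m = 79.0 km

79.0 km


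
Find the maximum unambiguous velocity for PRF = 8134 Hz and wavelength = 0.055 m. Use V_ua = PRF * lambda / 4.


V_ua = 8134 * 0.055 / 4 = 111.8 m/s

111.8 m/s


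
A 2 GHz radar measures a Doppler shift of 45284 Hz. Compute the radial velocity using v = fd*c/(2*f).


v = 45284 * 3e8 / (2 * 2000000000.0) = 3396.3 m/s

3396.3 m/s


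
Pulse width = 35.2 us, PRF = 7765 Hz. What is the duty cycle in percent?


DC = 35.2e-6 * 7765 * 100 = 27.33%

27.33%


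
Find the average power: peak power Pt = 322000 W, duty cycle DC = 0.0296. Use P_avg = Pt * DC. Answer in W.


P_avg = 322000 * 0.0296 = 9531.2 W

9531.2 W


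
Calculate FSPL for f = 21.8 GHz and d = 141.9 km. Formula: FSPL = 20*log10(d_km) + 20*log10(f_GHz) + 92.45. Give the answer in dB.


20*log10(141.9) = 43.04
20*log10(21.8) = 26.77
FSPL = 162.3 dB

162.3 dB


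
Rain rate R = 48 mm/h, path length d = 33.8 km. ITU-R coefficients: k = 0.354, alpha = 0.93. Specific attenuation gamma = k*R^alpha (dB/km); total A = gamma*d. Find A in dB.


gamma = 0.354 * 48^0.93 = 12.958586 dB/km
A = 12.958586 * 33.8 = 438.0 dB

438.0 dB


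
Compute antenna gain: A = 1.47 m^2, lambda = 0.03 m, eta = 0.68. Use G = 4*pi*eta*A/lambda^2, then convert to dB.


G_linear = 4*pi*0.68*1.47/0.03^2 = 13957.05
G_dB = 10*log10(13957.05) = 41.4 dB

41.4 dB


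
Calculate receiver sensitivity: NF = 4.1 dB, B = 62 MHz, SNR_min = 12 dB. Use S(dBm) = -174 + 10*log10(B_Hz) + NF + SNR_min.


10*log10(62000000.0) = 77.92
S = -174 + 77.92 + 4.1 + 12 = -80.0 dBm

-80.0 dBm


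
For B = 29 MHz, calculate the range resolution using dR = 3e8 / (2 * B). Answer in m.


dR = 3e8 / (2 * 29000000.0) = 5.17 m

5.17 m


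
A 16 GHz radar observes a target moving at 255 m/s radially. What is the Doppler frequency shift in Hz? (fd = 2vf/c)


fd = 2 * 255 * 16000000000.0 / 3e8 = 27200.0 Hz

27200.0 Hz


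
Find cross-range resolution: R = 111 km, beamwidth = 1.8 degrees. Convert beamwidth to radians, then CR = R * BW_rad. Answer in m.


BW_rad = 0.031415927
CR = 111000 * 0.031415927 = 3487.2 m

3487.2 m


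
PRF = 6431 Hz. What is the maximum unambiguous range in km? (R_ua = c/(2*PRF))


R_ua = 3e8 / (2 * 6431) = 23324.5 m = 23.3 km

23.3 km


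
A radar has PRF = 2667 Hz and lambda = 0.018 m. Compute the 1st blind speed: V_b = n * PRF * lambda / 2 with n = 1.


V_blind = 1 * 2667 * 0.018 / 2 = 24.0 m/s

24.0 m/s


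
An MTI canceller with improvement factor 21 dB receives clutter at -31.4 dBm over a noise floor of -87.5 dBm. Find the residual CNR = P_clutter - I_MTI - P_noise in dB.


CNR = -31.4 - 21 - (-87.5) = 35.1 dB

35.1 dB


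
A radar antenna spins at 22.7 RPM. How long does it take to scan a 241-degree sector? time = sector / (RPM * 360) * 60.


t = 241 / (22.7 * 360) * 60 = 1.77 s

1.77 s


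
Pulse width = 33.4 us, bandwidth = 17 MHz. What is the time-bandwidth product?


TBP = 33.4 * 17 = 567.8

567.8


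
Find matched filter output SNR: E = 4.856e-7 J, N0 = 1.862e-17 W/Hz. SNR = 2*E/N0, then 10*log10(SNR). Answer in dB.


SNR_lin = 2 * 4.856e-7 / 1.862e-17 = 5.216e10
SNR_dB = 10*log10(5.216e10) = 107.2 dB

107.2 dB


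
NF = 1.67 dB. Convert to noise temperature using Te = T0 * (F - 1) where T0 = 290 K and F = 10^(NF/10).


NF_lin = 10^(1.67/10) = 1.468926
Te = 290 * (1.468926 - 1) = 136.0 K

136.0 K


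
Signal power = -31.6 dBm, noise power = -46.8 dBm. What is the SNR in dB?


SNR = -31.6 - (-46.8) = 15.2 dB

15.2 dB


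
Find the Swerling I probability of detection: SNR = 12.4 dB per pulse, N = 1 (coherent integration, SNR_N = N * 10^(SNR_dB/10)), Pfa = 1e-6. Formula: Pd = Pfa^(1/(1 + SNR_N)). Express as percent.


SNR_lin = 10^(12.4/10) = 17.37801
SNR_N = 1 * 17.37801 = 17.37801
1/(1 + SNR_N) = 1/18.37801 = 0.0544129
Pd = (1e-6)^0.0544129 = 0.47154
Pd = 47.2%

47.2%


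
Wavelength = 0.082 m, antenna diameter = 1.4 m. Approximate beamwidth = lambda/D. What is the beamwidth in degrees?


BW_rad = 0.082 / 1.4 = 0.058571
BW_deg = 3.36 degrees

3.36 degrees


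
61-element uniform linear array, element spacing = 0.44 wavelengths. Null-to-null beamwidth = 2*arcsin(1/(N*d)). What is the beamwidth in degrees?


1/(N*d) = 1/(61*0.44) = 0.037258
BW = 2*arcsin(0.037258) = 4.3 degrees

4.3 degrees


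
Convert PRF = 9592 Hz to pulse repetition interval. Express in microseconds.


PRI = 1/9592 = 0.0001042535 s = 104.3 us

104.3 us


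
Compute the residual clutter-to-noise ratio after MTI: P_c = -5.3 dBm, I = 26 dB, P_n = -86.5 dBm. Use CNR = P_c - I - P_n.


CNR = -5.3 - 26 - (-86.5) = 55.2 dB

55.2 dB


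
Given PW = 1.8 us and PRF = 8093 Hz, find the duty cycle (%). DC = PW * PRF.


DC = 1.8e-6 * 8093 * 100 = 1.46%

1.46%


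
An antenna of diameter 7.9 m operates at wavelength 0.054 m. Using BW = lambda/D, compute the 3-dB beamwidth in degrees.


BW_rad = 0.054 / 7.9 = 0.006835
BW_deg = 0.39 degrees

0.39 degrees


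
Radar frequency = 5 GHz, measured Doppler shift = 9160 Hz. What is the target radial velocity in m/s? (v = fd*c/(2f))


v = 9160 * 3e8 / (2 * 5000000000.0) = 274.8 m/s

274.8 m/s


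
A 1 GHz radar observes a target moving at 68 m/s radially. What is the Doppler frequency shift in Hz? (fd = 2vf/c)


fd = 2 * 68 * 1000000000.0 / 3e8 = 453.3 Hz

453.3 Hz


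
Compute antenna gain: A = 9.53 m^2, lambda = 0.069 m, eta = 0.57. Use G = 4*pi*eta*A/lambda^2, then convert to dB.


G_linear = 4*pi*0.57*9.53/0.069^2 = 14337.7
G_dB = 10*log10(14337.7) = 41.6 dB

41.6 dB


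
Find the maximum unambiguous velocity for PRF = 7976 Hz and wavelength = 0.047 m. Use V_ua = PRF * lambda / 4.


V_ua = 7976 * 0.047 / 4 = 93.7 m/s

93.7 m/s


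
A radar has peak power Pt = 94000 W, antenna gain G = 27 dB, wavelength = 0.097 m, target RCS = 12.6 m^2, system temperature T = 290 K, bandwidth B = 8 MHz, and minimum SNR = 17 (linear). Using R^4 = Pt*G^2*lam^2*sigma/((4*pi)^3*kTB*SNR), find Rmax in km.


G_lin = 10^(27/10) = 501.187234
R^4 = 94000 * 501.187234^2 * 0.097^2 * 12.6 / ((4*pi)^3 * 1.38e-23 * 290 * 8000000.0 * 17)
R^4 = 2.59177e18 m^4
R_max = (2.59177e18)^(1/4) = 40123.5 m = 40.1 km

40.1 km


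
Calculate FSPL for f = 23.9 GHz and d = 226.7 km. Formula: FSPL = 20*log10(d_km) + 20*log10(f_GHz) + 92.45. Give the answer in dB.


20*log10(226.7) = 47.11
20*log10(23.9) = 27.57
FSPL = 167.1 dB

167.1 dB


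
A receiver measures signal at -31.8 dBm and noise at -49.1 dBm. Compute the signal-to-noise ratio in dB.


SNR = -31.8 - (-49.1) = 17.3 dB

17.3 dB


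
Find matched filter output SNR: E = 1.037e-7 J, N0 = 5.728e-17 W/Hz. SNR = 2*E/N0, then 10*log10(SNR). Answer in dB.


SNR_lin = 2 * 1.037e-7 / 5.728e-17 = 3.621e9
SNR_dB = 10*log10(3.621e9) = 95.6 dB

95.6 dB


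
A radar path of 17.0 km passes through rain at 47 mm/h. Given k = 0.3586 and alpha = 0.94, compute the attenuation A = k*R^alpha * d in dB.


gamma = 0.3586 * 47^0.94 = 13.377725 dB/km
A = 13.377725 * 17.0 = 227.42 dB

227.42 dB


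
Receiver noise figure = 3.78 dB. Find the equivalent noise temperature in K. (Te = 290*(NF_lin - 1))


NF_lin = 10^(3.78/10) = 2.387811
Te = 290 * (2.387811 - 1) = 402.5 K

402.5 K


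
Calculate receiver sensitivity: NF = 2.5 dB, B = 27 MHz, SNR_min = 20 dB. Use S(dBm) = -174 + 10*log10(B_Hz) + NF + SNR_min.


10*log10(27000000.0) = 74.31
S = -174 + 74.31 + 2.5 + 20 = -77.2 dBm

-77.2 dBm


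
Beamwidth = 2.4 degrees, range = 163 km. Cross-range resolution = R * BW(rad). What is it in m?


BW_rad = 0.041887902
CR = 163000 * 0.041887902 = 6827.7 m

6827.7 m


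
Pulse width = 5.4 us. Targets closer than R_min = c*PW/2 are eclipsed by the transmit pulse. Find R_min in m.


R_min = 3e8 * 5.4e-6 / 2 = 810.0 m

810.0 m


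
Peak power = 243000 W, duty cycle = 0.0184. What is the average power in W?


P_avg = 243000 * 0.0184 = 4471.2 W

4471.2 W


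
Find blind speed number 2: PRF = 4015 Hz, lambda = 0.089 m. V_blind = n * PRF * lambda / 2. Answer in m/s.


V_blind = 2 * 4015 * 0.089 / 2 = 357.3 m/s

357.3 m/s


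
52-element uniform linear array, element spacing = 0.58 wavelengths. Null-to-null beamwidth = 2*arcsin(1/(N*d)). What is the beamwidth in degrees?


1/(N*d) = 1/(52*0.58) = 0.033156
BW = 2*arcsin(0.033156) = 3.8 degrees

3.8 degrees


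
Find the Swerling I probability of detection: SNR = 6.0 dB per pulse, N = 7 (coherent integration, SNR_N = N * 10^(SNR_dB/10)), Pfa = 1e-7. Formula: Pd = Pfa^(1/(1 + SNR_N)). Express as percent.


SNR_lin = 10^(6.0/10) = 3.98107
SNR_N = 7 * 3.98107 = 27.86749
1/(1 + SNR_N) = 1/28.86749 = 0.034641
Pd = (1e-7)^0.034641 = 0.57215
Pd = 57.2%

57.2%


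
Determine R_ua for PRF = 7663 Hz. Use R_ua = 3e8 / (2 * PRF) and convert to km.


R_ua = 3e8 / (2 * 7663) = 19574.6 m = 19.6 km

19.6 km


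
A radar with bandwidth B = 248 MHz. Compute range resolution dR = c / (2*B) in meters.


dR = 3e8 / (2 * 248000000.0) = 0.6 m

0.6 m


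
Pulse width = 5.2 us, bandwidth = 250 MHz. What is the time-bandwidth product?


TBP = 5.2 * 250 = 1300.0

1300.0


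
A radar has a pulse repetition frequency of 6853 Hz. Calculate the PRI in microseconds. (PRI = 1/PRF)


PRI = 1/6853 = 0.0001459215 s = 145.9 us

145.9 us


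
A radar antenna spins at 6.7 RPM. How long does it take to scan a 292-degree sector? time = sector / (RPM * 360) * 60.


t = 292 / (6.7 * 360) * 60 = 7.26 s

7.26 s


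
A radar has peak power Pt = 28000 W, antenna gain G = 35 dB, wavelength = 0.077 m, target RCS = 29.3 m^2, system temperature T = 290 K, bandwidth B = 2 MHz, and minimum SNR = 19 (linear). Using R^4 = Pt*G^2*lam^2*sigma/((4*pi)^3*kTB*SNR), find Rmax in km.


G_lin = 10^(35/10) = 3162.27766
R^4 = 28000 * 3162.27766^2 * 0.077^2 * 29.3 / ((4*pi)^3 * 1.38e-23 * 290 * 2000000.0 * 19)
R^4 = 1.61182e20 m^4
R_max = (1.61182e20)^(1/4) = 112675.4 m = 112.7 km

112.7 km


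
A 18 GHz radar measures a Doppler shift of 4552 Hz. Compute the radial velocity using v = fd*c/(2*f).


v = 4552 * 3e8 / (2 * 18000000000.0) = 37.9 m/s

37.9 m/s


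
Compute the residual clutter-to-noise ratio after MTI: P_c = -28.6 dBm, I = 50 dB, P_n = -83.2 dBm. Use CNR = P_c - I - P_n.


CNR = -28.6 - 50 - (-83.2) = 4.6 dB

4.6 dB


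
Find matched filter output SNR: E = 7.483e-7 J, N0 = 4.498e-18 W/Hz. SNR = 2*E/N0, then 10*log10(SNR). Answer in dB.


SNR_lin = 2 * 7.483e-7 / 4.498e-18 = 3.327e11
SNR_dB = 10*log10(3.327e11) = 115.2 dB

115.2 dB


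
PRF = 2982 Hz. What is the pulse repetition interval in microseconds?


PRI = 1/2982 = 0.0003353454 s = 335.3 us

335.3 us


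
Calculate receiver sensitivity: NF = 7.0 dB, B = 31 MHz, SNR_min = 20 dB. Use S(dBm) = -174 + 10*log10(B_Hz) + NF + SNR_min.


10*log10(31000000.0) = 74.91
S = -174 + 74.91 + 7.0 + 20 = -72.1 dBm

-72.1 dBm


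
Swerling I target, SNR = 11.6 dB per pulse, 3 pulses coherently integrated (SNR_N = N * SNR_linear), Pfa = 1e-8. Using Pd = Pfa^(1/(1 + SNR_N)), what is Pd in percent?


SNR_lin = 10^(11.6/10) = 14.4544
SNR_N = 3 * 14.4544 = 43.3632
1/(1 + SNR_N) = 1/44.3632 = 0.0225412
Pd = (1e-8)^0.0225412 = 0.66019
Pd = 66.0%

66.0%


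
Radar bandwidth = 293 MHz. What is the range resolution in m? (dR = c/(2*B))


dR = 3e8 / (2 * 293000000.0) = 0.51 m

0.51 m


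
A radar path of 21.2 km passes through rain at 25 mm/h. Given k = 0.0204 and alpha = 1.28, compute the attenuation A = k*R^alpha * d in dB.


gamma = 0.0204 * 25^1.28 = 1.256011 dB/km
A = 1.256011 * 21.2 = 26.63 dB

26.63 dB


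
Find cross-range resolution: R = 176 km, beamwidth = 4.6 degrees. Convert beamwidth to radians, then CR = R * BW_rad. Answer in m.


BW_rad = 0.080285146
CR = 176000 * 0.080285146 = 14130.2 m

14130.2 m


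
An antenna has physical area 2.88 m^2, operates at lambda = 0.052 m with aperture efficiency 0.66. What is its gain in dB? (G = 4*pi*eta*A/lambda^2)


G_linear = 4*pi*0.66*2.88/0.052^2 = 8833.64
G_dB = 10*log10(8833.64) = 39.5 dB

39.5 dB


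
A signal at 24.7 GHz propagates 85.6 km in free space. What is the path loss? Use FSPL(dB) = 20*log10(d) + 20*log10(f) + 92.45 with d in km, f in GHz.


20*log10(85.6) = 38.65
20*log10(24.7) = 27.85
FSPL = 159.0 dB

159.0 dB


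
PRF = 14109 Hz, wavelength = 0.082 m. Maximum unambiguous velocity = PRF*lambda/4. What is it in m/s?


V_ua = 14109 * 0.082 / 4 = 289.2 m/s

289.2 m/s


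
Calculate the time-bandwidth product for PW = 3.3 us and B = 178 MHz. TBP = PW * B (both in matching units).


TBP = 3.3 * 178 = 587.4

587.4


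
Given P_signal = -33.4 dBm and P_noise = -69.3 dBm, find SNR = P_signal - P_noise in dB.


SNR = -33.4 - (-69.3) = 35.9 dB

35.9 dB


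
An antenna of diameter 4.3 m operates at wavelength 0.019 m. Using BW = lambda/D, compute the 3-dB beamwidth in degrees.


BW_rad = 0.019 / 4.3 = 0.004419
BW_deg = 0.25 degrees

0.25 degrees


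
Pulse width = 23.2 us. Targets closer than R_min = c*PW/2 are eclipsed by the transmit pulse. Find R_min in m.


R_min = 3e8 * 23.2e-6 / 2 = 3480.0 m

3480.0 m


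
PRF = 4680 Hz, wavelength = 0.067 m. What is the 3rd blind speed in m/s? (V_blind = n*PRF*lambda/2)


V_blind = 3 * 4680 * 0.067 / 2 = 470.3 m/s

470.3 m/s


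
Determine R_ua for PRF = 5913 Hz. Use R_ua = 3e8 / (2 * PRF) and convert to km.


R_ua = 3e8 / (2 * 5913) = 25367.8 m = 25.4 km

25.4 km


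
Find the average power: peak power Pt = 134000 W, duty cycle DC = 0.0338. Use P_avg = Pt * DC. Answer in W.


P_avg = 134000 * 0.0338 = 4529.2 W

4529.2 W


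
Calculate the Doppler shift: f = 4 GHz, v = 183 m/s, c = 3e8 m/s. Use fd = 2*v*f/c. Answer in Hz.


fd = 2 * 183 * 4000000000.0 / 3e8 = 4880.0 Hz

4880.0 Hz


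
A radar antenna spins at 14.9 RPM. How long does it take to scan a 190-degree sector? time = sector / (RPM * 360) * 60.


t = 190 / (14.9 * 360) * 60 = 2.13 s

2.13 s


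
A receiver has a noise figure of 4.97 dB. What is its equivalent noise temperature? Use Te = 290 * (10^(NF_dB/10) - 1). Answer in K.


NF_lin = 10^(4.97/10) = 3.140509
Te = 290 * (3.140509 - 1) = 620.7 K

620.7 K


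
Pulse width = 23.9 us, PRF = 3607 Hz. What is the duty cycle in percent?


DC = 23.9e-6 * 3607 * 100 = 8.62%

8.62%


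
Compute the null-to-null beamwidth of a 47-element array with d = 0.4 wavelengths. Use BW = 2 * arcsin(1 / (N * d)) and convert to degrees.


1/(N*d) = 1/(47*0.4) = 0.053191
BW = 2*arcsin(0.053191) = 6.1 degrees

6.1 degrees


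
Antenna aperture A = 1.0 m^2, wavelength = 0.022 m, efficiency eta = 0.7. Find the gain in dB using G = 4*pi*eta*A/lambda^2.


G_linear = 4*pi*0.7*1.0/0.022^2 = 18174.5
G_dB = 10*log10(18174.5) = 42.6 dB

42.6 dB


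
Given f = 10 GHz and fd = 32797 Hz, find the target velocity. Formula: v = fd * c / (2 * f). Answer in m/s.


v = 32797 * 3e8 / (2 * 10000000000.0) = 492.0 m/s

492.0 m/s


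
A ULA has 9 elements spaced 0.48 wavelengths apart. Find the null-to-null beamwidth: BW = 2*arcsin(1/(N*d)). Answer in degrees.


1/(N*d) = 1/(9*0.48) = 0.231481
BW = 2*arcsin(0.231481) = 26.8 degrees

26.8 degrees


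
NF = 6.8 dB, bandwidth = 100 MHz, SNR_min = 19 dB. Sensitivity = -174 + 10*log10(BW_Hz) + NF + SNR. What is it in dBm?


10*log10(100000000.0) = 80.0
S = -174 + 80.0 + 6.8 + 19 = -68.2 dBm

-68.2 dBm


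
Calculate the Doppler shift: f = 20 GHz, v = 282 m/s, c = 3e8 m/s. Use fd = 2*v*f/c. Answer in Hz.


fd = 2 * 282 * 20000000000.0 / 3e8 = 37600.0 Hz

37600.0 Hz


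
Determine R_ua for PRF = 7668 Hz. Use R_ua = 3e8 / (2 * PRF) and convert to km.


R_ua = 3e8 / (2 * 7668) = 19561.8 m = 19.6 km

19.6 km


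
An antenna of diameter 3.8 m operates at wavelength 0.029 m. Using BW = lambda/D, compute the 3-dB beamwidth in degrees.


BW_rad = 0.029 / 3.8 = 0.007632
BW_deg = 0.44 degrees

0.44 degrees


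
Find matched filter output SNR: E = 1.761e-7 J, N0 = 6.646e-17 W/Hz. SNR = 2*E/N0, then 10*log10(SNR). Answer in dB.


SNR_lin = 2 * 1.761e-7 / 6.646e-17 = 5.299e9
SNR_dB = 10*log10(5.299e9) = 97.2 dB

97.2 dB


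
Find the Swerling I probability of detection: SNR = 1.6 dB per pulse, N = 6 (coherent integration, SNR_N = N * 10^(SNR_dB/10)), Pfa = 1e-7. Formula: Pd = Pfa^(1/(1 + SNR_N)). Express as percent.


SNR_lin = 10^(1.6/10) = 1.44544
SNR_N = 6 * 1.44544 = 8.67264
1/(1 + SNR_N) = 1/9.67264 = 0.1033844
Pd = (1e-7)^0.1033844 = 0.18893
Pd = 18.9%

18.9%


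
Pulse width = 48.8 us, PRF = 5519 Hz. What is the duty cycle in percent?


DC = 48.8e-6 * 5519 * 100 = 26.93%

26.93%


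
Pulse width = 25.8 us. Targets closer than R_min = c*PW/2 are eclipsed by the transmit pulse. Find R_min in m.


R_min = 3e8 * 25.8e-6 / 2 = 3870.0 m

3870.0 m


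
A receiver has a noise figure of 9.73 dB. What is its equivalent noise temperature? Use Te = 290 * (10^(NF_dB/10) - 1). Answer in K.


NF_lin = 10^(9.73/10) = 9.397233
Te = 290 * (9.397233 - 1) = 2435.2 K

2435.2 K


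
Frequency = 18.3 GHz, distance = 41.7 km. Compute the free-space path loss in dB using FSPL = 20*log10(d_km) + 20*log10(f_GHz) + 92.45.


20*log10(41.7) = 32.4
20*log10(18.3) = 25.25
FSPL = 150.1 dB

150.1 dB


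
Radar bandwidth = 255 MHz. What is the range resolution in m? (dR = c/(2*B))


dR = 3e8 / (2 * 255000000.0) = 0.59 m

0.59 m


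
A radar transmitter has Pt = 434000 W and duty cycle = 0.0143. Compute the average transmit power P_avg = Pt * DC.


P_avg = 434000 * 0.0143 = 6206.2 W

6206.2 W


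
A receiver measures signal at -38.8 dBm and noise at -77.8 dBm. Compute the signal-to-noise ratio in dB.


SNR = -38.8 - (-77.8) = 39.0 dB

39.0 dB


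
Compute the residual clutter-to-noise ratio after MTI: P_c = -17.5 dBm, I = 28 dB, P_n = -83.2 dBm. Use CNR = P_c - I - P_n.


CNR = -17.5 - 28 - (-83.2) = 37.7 dB

37.7 dB


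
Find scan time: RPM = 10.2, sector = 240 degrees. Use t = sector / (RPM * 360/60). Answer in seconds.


t = 240 / (10.2 * 360) * 60 = 3.92 s

3.92 s


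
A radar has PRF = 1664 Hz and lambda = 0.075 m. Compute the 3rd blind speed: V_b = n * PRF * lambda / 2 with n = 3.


V_blind = 3 * 1664 * 0.075 / 2 = 187.2 m/s

187.2 m/s


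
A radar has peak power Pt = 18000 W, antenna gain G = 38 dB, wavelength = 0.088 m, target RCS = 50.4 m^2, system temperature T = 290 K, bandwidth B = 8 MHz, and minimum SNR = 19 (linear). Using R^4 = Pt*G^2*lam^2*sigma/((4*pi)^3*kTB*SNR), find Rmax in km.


G_lin = 10^(38/10) = 6309.573445
R^4 = 18000 * 6309.573445^2 * 0.088^2 * 50.4 / ((4*pi)^3 * 1.38e-23 * 290 * 8000000.0 * 19)
R^4 = 2.31696e20 m^4
R_max = (2.31696e20)^(1/4) = 123375.7 m = 123.4 km

123.4 km


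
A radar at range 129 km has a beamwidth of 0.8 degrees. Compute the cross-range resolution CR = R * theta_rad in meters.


BW_rad = 0.013962634
CR = 129000 * 0.013962634 = 1801.2 m

1801.2 m


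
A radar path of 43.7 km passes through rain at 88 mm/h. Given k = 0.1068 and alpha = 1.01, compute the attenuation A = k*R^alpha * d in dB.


gamma = 0.1068 * 88^1.01 = 9.82876 dB/km
A = 9.82876 * 43.7 = 429.52 dB

429.52 dB


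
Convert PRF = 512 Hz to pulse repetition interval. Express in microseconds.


PRI = 1/512 = 0.001953125 s = 1953.1 us

1953.1 us


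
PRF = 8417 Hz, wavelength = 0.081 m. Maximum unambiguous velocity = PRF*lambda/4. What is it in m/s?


V_ua = 8417 * 0.081 / 4 = 170.4 m/s

170.4 m/s


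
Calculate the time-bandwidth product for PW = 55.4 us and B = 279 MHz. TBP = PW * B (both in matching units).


TBP = 55.4 * 279 = 15456.6

15456.6


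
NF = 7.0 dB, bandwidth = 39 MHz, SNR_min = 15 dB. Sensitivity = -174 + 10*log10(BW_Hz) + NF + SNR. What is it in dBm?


10*log10(39000000.0) = 75.91
S = -174 + 75.91 + 7.0 + 15 = -76.1 dBm

-76.1 dBm


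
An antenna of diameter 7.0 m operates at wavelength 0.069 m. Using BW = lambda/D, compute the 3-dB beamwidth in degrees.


BW_rad = 0.069 / 7.0 = 0.009857
BW_deg = 0.56 degrees

0.56 degrees


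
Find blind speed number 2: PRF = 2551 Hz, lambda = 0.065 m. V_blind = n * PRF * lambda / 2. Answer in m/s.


V_blind = 2 * 2551 * 0.065 / 2 = 165.8 m/s

165.8 m/s


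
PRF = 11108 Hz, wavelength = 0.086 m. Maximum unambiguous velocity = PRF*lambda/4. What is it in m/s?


V_ua = 11108 * 0.086 / 4 = 238.8 m/s

238.8 m/s


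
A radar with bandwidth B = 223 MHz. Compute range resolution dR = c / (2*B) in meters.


dR = 3e8 / (2 * 223000000.0) = 0.67 m

0.67 m


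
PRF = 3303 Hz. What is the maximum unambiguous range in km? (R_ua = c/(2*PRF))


R_ua = 3e8 / (2 * 3303) = 45413.3 m = 45.4 km

45.4 km


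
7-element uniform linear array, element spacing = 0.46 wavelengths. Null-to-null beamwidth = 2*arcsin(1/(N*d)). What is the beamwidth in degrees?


1/(N*d) = 1/(7*0.46) = 0.310559
BW = 2*arcsin(0.310559) = 36.2 degrees

36.2 degrees


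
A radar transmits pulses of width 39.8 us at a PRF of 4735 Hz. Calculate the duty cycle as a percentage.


DC = 39.8e-6 * 4735 * 100 = 18.85%

18.85%


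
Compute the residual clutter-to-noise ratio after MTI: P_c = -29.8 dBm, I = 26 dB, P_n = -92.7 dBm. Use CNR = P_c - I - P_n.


CNR = -29.8 - 26 - (-92.7) = 36.9 dB

36.9 dB


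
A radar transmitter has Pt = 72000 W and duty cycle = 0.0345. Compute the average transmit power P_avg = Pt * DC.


P_avg = 72000 * 0.0345 = 2484.0 W

2484.0 W


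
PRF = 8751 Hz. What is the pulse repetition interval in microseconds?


PRI = 1/8751 = 0.0001142727 s = 114.3 us

114.3 us


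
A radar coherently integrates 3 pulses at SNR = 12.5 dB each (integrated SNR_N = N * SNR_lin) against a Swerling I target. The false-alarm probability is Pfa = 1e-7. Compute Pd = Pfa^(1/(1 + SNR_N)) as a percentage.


SNR_lin = 10^(12.5/10) = 17.78279
SNR_N = 3 * 17.78279 = 53.34837
1/(1 + SNR_N) = 1/54.34837 = 0.0183998
Pd = (1e-7)^0.0183998 = 0.74336
Pd = 74.3%

74.3%


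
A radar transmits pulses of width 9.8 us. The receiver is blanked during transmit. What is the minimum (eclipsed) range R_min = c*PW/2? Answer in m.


R_min = 3e8 * 9.8e-6 / 2 = 1470.0 m

1470.0 m
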